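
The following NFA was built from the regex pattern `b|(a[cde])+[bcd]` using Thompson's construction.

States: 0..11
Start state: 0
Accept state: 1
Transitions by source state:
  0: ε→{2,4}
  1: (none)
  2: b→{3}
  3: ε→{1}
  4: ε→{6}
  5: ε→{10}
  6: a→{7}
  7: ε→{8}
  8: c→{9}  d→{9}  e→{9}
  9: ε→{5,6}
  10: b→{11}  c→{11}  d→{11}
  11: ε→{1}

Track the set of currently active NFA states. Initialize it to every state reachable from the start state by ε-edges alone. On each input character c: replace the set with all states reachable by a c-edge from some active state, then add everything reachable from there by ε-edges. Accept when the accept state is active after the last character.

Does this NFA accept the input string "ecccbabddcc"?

Answer: REJECT

Derivation:
start: ε-closure({0}) = {0,2,4,6}
'e' @ 1: {}  — dead — no transitions
rest 'cccbabddcc' ignored (set empty)
after full input: {}  (accept=1 not in)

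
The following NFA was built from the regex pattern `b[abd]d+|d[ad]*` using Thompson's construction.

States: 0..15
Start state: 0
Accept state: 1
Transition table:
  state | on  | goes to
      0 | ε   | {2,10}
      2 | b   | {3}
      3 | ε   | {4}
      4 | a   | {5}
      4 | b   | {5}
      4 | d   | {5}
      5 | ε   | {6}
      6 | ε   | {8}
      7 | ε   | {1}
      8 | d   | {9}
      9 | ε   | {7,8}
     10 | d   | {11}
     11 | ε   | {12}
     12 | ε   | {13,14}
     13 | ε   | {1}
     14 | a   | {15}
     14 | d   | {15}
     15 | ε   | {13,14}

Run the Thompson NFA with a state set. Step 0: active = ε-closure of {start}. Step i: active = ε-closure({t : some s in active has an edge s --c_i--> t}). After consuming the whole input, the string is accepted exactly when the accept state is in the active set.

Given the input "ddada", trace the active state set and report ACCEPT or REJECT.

S₀ = ε-closure({0}) = {0,2,10}
'd' @ 1: {1,11,12,13,14}  [accepting]
'd' @ 2: {1,13,14,15}  [accepting]
'a' @ 3: {1,13,14,15}  [accepting]
'd' @ 4: {1,13,14,15}  [accepting]
'a' @ 5: {1,13,14,15}  [accepting]
end set {1,13,14,15} — state 1 in

Answer: ACCEPT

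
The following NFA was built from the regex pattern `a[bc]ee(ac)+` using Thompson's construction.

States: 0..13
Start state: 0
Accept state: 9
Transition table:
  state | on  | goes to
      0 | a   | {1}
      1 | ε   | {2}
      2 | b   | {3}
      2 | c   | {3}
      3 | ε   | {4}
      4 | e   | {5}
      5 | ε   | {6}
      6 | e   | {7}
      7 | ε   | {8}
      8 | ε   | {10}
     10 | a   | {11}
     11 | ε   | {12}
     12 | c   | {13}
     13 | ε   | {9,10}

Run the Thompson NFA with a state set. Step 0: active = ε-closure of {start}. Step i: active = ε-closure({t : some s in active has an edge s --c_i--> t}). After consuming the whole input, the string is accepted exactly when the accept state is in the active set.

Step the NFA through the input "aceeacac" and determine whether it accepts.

start: ε-closure({0}) = {0}
'a' @ 1: {1,2}
'c' @ 2: {3,4}
'e' @ 3: {5,6}
'e' @ 4: {7,8,10}
'a' @ 5: {11,12}
'c' @ 6: {9,10,13}  ✓accept
'a' @ 7: {11,12}
'c' @ 8: {9,10,13}  ✓accept
after full input: {9,10,13}  (accept=9 in)

Answer: ACCEPT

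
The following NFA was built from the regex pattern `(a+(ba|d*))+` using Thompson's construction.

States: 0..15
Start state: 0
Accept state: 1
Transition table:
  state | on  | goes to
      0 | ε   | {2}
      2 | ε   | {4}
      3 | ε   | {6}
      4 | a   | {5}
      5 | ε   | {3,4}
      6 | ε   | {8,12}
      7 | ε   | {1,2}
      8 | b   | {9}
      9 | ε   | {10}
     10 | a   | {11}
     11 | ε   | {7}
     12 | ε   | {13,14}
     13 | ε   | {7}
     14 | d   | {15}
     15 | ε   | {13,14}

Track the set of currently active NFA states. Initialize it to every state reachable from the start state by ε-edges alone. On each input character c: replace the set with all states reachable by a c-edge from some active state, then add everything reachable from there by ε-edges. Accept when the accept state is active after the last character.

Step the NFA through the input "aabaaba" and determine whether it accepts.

Answer: ACCEPT

Derivation:
S₀ = ε-closure({0}) = {0,2,4}
'a' @ 1: {1,2,3,4,5,6,7,8,12,13,14}  (accept∈set)
'a' @ 2: {1,2,3,4,5,6,7,8,12,13,14}  (accept∈set)
'b' @ 3: {9,10}
'a' @ 4: {1,2,4,7,11}  (accept∈set)
'a' @ 5: {1,2,3,4,5,6,7,8,12,13,14}  (accept∈set)
'b' @ 6: {9,10}
'a' @ 7: {1,2,4,7,11}  (accept∈set)
end set {1,2,4,7,11} — state 1 in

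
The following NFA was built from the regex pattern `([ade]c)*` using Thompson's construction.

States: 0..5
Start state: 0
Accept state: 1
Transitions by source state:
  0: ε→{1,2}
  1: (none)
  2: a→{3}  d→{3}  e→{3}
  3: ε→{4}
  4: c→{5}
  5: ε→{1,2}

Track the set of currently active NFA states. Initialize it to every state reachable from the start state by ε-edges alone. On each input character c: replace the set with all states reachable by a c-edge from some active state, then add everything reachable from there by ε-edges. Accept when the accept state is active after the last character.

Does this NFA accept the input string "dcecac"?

Answer: ACCEPT

Derivation:
initial (ε-close {0}): {0,1,2}
'd' @ 1: {3,4}
'c' @ 2: {1,2,5}  (accept∈set)
'e' @ 3: {3,4}
'c' @ 4: {1,2,5}  (accept∈set)
'a' @ 5: {3,4}
'c' @ 6: {1,2,5}  (accept∈set)
final: {1,2,5}; accept 1 in set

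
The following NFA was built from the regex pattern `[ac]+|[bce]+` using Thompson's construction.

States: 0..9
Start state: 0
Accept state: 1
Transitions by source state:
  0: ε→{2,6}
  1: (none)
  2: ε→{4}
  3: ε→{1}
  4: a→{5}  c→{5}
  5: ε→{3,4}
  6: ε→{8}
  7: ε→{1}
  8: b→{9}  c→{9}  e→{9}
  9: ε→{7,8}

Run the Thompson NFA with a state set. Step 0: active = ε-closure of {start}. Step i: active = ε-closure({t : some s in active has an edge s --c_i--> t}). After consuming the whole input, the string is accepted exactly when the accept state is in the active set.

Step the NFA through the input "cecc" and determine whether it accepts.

S₀ = ε-closure({0}) = {0,2,4,6,8}
'c' @ 1: {1,3,4,5,7,8,9}  (accept∈set)
'e' @ 2: {1,7,8,9}  (accept∈set)
'c' @ 3: {1,7,8,9}  (accept∈set)
'c' @ 4: {1,7,8,9}  (accept∈set)
after full input: {1,7,8,9}  (accept=1 in)

Answer: ACCEPT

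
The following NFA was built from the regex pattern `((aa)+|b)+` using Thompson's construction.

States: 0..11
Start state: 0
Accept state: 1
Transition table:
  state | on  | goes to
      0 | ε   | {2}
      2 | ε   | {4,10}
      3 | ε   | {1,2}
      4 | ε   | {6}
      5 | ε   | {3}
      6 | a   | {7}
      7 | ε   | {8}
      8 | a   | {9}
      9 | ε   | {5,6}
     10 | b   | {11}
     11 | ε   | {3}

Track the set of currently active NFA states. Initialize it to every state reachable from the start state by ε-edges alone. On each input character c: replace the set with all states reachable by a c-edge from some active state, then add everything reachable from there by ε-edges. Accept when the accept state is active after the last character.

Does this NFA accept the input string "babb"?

S₀ = ε-closure({0}) = {0,2,4,6,10}
'b' @ 1: {1,2,3,4,6,10,11}  (accept∈set)
'a' @ 2: {7,8}
'b' @ 3: {}  — state set empty
rest 'b' ignored (set empty)
after full input: {}  (accept=1 not in)

Answer: REJECT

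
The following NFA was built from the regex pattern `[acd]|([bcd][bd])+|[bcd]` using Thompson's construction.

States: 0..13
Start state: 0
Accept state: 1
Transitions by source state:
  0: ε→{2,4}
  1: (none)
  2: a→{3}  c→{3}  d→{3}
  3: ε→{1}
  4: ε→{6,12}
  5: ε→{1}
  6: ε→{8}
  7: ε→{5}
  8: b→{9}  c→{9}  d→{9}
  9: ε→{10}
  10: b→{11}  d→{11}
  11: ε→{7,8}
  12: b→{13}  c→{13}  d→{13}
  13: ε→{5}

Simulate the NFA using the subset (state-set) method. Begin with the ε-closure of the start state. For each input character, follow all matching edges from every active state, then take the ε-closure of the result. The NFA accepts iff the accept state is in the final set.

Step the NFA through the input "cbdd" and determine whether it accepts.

initial (ε-close {0}): {0,2,4,6,8,12}
'c' @ 1: {1,3,5,9,10,13}  ✓accept
'b' @ 2: {1,5,7,8,11}  ✓accept
'd' @ 3: {9,10}
'd' @ 4: {1,5,7,8,11}  ✓accept
end set {1,5,7,8,11} — state 1 in

Answer: ACCEPT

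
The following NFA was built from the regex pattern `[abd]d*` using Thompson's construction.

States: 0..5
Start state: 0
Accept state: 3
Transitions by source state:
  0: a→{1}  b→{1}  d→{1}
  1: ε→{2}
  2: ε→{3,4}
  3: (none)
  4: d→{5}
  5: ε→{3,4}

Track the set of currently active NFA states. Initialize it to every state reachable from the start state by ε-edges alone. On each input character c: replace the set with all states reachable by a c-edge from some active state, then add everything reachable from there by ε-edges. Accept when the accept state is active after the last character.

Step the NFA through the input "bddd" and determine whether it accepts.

S₀ = ε-closure({0}) = {0}
'b' @ 1: {1,2,3,4}  [accepting]
'd' @ 2: {3,4,5}  [accepting]
'd' @ 3: {3,4,5}  [accepting]
'd' @ 4: {3,4,5}  [accepting]
end set {3,4,5} — state 3 in

Answer: ACCEPT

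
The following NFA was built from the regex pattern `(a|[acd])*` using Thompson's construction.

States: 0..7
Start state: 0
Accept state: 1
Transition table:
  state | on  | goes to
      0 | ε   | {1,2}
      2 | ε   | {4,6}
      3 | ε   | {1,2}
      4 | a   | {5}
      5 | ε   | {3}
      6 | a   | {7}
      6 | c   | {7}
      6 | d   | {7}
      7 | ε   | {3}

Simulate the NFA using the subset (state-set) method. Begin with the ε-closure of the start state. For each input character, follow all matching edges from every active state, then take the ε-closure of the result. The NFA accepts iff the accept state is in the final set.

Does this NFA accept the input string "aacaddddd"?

Answer: ACCEPT

Steps:
initial (ε-close {0}): {0,1,2,4,6}
'a' @ 1: {1,2,3,4,5,6,7}  ✓accept
'a' @ 2: {1,2,3,4,5,6,7}  ✓accept
'c' @ 3: {1,2,3,4,6,7}  ✓accept
'a' @ 4: {1,2,3,4,5,6,7}  ✓accept
'd' @ 5: {1,2,3,4,6,7}  ✓accept
'd' @ 6: {1,2,3,4,6,7}  ✓accept
'd' @ 7: {1,2,3,4,6,7}  ✓accept
'd' @ 8: {1,2,3,4,6,7}  ✓accept
'd' @ 9: {1,2,3,4,6,7}  ✓accept
final: {1,2,3,4,6,7}; accept 1 in set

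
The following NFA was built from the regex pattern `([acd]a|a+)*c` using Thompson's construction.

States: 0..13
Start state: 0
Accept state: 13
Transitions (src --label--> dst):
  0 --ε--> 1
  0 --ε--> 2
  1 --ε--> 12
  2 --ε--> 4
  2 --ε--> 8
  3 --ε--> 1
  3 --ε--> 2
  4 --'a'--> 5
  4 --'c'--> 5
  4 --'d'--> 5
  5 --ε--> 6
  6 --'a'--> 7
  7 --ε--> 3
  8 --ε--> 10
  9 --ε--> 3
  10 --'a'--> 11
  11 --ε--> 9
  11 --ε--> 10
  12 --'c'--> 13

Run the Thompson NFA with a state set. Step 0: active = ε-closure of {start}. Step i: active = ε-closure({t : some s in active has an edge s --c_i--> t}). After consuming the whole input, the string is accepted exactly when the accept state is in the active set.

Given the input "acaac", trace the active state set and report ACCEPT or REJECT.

S₀ = ε-closure({0}) = {0,1,2,4,8,10,12}
'a' @ 1: {1,2,3,4,5,6,8,9,10,11,12}
'c' @ 2: {5,6,13}  ✓accept
'a' @ 3: {1,2,3,4,7,8,10,12}
'a' @ 4: {1,2,3,4,5,6,8,9,10,11,12}
'c' @ 5: {5,6,13}  ✓accept
end set {5,6,13} — state 13 in

Answer: ACCEPT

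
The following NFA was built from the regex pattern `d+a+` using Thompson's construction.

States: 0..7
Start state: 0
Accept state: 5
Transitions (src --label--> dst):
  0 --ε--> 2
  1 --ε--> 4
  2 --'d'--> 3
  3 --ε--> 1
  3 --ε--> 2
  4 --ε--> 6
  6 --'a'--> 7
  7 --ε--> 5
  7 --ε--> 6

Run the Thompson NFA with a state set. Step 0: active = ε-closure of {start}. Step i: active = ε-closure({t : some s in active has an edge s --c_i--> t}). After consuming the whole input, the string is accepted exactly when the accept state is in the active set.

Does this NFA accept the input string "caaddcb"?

start: ε-closure({0}) = {0,2}
'c' @ 1: {}  — no active states
rest 'aaddcb' ignored (set empty)
end set {} — state 5 not in

Answer: REJECT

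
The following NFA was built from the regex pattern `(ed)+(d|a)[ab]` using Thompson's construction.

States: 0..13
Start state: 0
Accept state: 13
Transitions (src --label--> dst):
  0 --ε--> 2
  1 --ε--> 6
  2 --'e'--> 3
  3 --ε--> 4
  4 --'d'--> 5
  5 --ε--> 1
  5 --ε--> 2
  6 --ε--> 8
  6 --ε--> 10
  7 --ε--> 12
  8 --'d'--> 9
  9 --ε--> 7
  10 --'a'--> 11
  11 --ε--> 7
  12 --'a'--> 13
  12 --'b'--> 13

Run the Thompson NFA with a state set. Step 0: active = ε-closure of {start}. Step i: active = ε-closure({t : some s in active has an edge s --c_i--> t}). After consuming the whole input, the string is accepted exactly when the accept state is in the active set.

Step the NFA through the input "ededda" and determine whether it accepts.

initial (ε-close {0}): {0,2}
'e' @ 1: {3,4}
'd' @ 2: {1,2,5,6,8,10}
'e' @ 3: {3,4}
'd' @ 4: {1,2,5,6,8,10}
'd' @ 5: {7,9,12}
'a' @ 6: {13}  (accept∈set)
after full input: {13}  (accept=13 in)

Answer: ACCEPT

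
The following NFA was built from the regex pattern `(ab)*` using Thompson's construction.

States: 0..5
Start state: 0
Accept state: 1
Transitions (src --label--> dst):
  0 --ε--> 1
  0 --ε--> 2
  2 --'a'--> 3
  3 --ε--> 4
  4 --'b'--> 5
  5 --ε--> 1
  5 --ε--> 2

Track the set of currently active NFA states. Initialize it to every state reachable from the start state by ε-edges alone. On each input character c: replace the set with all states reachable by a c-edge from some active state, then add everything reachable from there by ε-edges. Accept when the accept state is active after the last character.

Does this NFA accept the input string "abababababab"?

Answer: ACCEPT

Derivation:
S₀ = ε-closure({0}) = {0,1,2}
'a' @ 1: {3,4}
'b' @ 2: {1,2,5}  ✓accept
'a' @ 3: {3,4}
'b' @ 4: {1,2,5}  ✓accept
'a' @ 5: {3,4}
'b' @ 6: {1,2,5}  ✓accept
'a' @ 7: {3,4}
'b' @ 8: {1,2,5}  ✓accept
'a' @ 9: {3,4}
'b' @ 10: {1,2,5}  ✓accept
'a' @ 11: {3,4}
'b' @ 12: {1,2,5}  ✓accept
end set {1,2,5} — state 1 in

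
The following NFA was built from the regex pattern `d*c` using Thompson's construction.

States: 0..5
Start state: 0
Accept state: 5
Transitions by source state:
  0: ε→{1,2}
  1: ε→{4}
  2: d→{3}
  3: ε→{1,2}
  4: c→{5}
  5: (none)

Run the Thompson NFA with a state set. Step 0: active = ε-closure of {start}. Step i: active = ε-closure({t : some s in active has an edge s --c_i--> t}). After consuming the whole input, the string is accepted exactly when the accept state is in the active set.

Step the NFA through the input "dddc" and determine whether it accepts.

S₀ = ε-closure({0}) = {0,1,2,4}
'd' @ 1: {1,2,3,4}
'd' @ 2: {1,2,3,4}
'd' @ 3: {1,2,3,4}
'c' @ 4: {5}  ✓accept
after full input: {5}  (accept=5 in)

Answer: ACCEPT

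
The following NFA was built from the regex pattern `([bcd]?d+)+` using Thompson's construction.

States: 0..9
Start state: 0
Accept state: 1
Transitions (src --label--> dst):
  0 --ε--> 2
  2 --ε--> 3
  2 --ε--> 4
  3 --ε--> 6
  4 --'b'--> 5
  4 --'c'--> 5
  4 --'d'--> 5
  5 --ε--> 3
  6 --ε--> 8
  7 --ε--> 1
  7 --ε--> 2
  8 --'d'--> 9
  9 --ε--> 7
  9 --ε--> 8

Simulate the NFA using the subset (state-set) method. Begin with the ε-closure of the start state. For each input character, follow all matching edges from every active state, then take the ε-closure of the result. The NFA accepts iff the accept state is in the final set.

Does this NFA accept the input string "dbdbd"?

Answer: ACCEPT

Steps:
start: ε-closure({0}) = {0,2,3,4,6,8}
'd' @ 1: {1,2,3,4,5,6,7,8,9}  [accepting]
'b' @ 2: {3,5,6,8}
'd' @ 3: {1,2,3,4,6,7,8,9}  [accepting]
'b' @ 4: {3,5,6,8}
'd' @ 5: {1,2,3,4,6,7,8,9}  [accepting]
final: {1,2,3,4,6,7,8,9}; accept 1 in set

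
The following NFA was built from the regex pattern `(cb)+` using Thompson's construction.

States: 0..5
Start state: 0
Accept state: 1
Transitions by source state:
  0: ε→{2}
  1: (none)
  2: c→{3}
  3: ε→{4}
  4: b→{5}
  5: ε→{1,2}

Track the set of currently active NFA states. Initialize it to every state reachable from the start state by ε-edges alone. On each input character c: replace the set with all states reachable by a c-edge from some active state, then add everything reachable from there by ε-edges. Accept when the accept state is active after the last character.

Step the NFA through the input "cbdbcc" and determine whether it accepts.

Answer: REJECT

Trace:
start: ε-closure({0}) = {0,2}
'c' @ 1: {3,4}
'b' @ 2: {1,2,5}  (accept∈set)
'd' @ 3: {}  — dead — no transitions
rest 'bcc' ignored (set empty)
after full input: {}  (accept=1 not in)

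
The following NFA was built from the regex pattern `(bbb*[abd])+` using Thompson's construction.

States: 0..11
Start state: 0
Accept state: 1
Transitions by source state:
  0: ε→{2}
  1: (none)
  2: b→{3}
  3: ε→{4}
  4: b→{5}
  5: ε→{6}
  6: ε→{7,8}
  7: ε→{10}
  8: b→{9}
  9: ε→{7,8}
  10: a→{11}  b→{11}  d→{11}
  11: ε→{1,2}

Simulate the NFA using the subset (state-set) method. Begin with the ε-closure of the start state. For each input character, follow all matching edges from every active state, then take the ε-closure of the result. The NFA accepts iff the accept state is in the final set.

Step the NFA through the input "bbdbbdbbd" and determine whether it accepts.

Answer: ACCEPT

Trace:
start: ε-closure({0}) = {0,2}
'b' @ 1: {3,4}
'b' @ 2: {5,6,7,8,10}
'd' @ 3: {1,2,11}  ✓accept
'b' @ 4: {3,4}
'b' @ 5: {5,6,7,8,10}
'd' @ 6: {1,2,11}  ✓accept
'b' @ 7: {3,4}
'b' @ 8: {5,6,7,8,10}
'd' @ 9: {1,2,11}  ✓accept
final: {1,2,11}; accept 1 in set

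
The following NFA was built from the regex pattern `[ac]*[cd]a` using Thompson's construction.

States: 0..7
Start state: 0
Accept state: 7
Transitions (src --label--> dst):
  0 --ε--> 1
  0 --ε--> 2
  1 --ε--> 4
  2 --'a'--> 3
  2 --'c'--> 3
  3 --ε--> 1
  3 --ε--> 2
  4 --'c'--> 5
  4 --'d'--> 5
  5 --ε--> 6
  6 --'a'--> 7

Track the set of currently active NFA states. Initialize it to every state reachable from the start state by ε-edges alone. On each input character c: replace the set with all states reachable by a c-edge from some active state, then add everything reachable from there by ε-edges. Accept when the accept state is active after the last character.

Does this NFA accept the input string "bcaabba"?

initial (ε-close {0}): {0,1,2,4}
'b' @ 1: {}  — state set empty
rest 'caabba' ignored (set empty)
final: {}; accept 7 not in set

Answer: REJECT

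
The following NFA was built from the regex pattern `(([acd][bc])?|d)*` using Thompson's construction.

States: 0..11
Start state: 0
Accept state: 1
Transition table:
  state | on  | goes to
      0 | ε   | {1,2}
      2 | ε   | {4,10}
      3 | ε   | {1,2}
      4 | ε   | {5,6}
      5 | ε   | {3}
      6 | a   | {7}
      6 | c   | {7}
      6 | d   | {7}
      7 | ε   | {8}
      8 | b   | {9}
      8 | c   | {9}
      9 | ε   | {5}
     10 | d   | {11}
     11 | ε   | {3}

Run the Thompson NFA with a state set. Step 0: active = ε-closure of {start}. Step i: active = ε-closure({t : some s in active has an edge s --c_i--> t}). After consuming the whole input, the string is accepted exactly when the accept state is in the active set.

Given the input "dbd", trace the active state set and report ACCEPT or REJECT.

Answer: ACCEPT

Derivation:
S₀ = ε-closure({0}) = {0,1,2,3,4,5,6,10}
'd' @ 1: {1,2,3,4,5,6,7,8,10,11}  [accepting]
'b' @ 2: {1,2,3,4,5,6,9,10}  [accepting]
'd' @ 3: {1,2,3,4,5,6,7,8,10,11}  [accepting]
end set {1,2,3,4,5,6,7,8,10,11} — state 1 in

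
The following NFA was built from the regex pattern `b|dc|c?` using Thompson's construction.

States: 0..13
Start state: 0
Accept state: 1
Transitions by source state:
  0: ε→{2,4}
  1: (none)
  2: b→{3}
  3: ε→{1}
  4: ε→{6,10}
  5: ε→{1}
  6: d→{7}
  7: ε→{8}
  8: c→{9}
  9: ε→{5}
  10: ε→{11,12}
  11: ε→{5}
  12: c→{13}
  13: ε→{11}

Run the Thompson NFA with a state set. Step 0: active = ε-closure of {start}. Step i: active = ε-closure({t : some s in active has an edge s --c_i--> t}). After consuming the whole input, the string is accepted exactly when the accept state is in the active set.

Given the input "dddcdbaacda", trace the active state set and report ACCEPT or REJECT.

start: ε-closure({0}) = {0,1,2,4,5,6,10,11,12}
'd' @ 1: {7,8}
'd' @ 2: {}  — dead — no transitions
rest 'dcdbaacda' ignored (set empty)
after full input: {}  (accept=1 not in)

Answer: REJECT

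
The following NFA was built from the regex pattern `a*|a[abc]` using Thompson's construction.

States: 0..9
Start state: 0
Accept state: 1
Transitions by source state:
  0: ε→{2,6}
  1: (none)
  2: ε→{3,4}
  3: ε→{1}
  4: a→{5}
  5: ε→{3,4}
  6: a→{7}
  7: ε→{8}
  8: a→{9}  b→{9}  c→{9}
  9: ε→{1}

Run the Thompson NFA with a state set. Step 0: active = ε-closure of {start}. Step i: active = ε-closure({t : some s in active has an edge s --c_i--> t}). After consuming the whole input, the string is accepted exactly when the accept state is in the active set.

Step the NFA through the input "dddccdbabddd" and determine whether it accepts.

Answer: REJECT

Derivation:
S₀ = ε-closure({0}) = {0,1,2,3,4,6}
'd' @ 1: {}  — no active states
rest 'ddccdbabddd' ignored (set empty)
final: {}; accept 1 not in set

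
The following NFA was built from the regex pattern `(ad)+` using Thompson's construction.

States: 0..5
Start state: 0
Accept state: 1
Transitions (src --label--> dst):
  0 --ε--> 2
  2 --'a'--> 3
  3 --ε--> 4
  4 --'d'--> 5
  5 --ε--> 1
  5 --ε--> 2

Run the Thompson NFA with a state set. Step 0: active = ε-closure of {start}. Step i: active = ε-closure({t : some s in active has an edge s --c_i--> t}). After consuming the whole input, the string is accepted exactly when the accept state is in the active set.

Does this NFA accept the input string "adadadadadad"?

start: ε-closure({0}) = {0,2}
'a' @ 1: {3,4}
'd' @ 2: {1,2,5}  [accepting]
'a' @ 3: {3,4}
'd' @ 4: {1,2,5}  [accepting]
'a' @ 5: {3,4}
'd' @ 6: {1,2,5}  [accepting]
'a' @ 7: {3,4}
'd' @ 8: {1,2,5}  [accepting]
'a' @ 9: {3,4}
'd' @ 10: {1,2,5}  [accepting]
'a' @ 11: {3,4}
'd' @ 12: {1,2,5}  [accepting]
final: {1,2,5}; accept 1 in set

Answer: ACCEPT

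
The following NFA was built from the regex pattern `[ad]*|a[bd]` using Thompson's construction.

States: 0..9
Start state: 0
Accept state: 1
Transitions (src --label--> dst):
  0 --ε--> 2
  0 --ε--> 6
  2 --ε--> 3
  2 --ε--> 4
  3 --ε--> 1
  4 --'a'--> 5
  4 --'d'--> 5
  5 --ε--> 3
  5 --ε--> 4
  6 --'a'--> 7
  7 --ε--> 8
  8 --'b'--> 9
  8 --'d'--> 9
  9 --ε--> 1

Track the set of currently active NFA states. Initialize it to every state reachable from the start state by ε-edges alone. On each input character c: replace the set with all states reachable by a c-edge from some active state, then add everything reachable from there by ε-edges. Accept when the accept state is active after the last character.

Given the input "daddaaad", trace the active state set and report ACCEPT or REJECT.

start: ε-closure({0}) = {0,1,2,3,4,6}
'd' @ 1: {1,3,4,5}  ✓accept
'a' @ 2: {1,3,4,5}  ✓accept
'd' @ 3: {1,3,4,5}  ✓accept
'd' @ 4: {1,3,4,5}  ✓accept
'a' @ 5: {1,3,4,5}  ✓accept
'a' @ 6: {1,3,4,5}  ✓accept
'a' @ 7: {1,3,4,5}  ✓accept
'd' @ 8: {1,3,4,5}  ✓accept
after full input: {1,3,4,5}  (accept=1 in)

Answer: ACCEPT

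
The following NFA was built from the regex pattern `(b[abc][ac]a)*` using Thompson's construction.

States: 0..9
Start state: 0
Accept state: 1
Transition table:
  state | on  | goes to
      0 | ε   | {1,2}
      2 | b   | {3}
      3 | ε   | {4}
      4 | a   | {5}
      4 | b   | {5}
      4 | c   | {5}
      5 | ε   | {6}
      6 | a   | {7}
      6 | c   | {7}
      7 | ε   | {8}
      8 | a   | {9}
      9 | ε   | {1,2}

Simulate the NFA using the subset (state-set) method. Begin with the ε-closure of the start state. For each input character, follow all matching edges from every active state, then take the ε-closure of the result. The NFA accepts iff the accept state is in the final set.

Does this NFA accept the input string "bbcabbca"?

Answer: ACCEPT

Derivation:
start: ε-closure({0}) = {0,1,2}
'b' @ 1: {3,4}
'b' @ 2: {5,6}
'c' @ 3: {7,8}
'a' @ 4: {1,2,9}  ✓accept
'b' @ 5: {3,4}
'b' @ 6: {5,6}
'c' @ 7: {7,8}
'a' @ 8: {1,2,9}  ✓accept
end set {1,2,9} — state 1 in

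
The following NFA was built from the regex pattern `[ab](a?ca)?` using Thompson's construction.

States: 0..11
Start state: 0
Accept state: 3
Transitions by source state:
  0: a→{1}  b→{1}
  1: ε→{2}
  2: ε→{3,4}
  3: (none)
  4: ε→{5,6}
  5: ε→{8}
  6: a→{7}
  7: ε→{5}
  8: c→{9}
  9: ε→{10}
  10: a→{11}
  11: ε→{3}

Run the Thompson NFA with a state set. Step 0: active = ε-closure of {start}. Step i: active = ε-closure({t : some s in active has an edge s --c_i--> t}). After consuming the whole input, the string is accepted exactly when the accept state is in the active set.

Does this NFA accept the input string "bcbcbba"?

initial (ε-close {0}): {0}
'b' @ 1: {1,2,3,4,5,6,8}  ✓accept
'c' @ 2: {9,10}
'b' @ 3: {}  — state set empty
rest 'cbba' ignored (set empty)
final: {}; accept 3 not in set

Answer: REJECT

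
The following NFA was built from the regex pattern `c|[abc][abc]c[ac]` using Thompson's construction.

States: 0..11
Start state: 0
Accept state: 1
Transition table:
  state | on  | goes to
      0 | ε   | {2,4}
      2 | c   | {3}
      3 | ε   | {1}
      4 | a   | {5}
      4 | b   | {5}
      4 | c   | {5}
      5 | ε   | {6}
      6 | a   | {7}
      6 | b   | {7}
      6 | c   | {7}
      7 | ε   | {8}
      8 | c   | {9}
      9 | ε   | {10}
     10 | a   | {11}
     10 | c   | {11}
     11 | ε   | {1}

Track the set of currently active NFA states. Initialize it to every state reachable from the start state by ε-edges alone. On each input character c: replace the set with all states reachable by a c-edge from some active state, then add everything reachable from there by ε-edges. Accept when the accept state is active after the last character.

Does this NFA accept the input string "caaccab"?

initial (ε-close {0}): {0,2,4}
'c' @ 1: {1,3,5,6}  ✓accept
'a' @ 2: {7,8}
'a' @ 3: {}  — no active states
rest 'ccab' ignored (set empty)
after full input: {}  (accept=1 not in)

Answer: REJECT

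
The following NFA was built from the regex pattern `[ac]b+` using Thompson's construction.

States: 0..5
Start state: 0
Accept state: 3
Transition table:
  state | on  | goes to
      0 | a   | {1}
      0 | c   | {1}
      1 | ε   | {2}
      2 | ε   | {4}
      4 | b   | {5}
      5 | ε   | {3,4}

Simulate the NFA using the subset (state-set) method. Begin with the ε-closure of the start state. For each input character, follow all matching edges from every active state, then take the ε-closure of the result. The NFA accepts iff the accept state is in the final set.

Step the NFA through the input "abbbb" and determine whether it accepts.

initial (ε-close {0}): {0}
'a' @ 1: {1,2,4}
'b' @ 2: {3,4,5}  ✓accept
'b' @ 3: {3,4,5}  ✓accept
'b' @ 4: {3,4,5}  ✓accept
'b' @ 5: {3,4,5}  ✓accept
after full input: {3,4,5}  (accept=3 in)

Answer: ACCEPT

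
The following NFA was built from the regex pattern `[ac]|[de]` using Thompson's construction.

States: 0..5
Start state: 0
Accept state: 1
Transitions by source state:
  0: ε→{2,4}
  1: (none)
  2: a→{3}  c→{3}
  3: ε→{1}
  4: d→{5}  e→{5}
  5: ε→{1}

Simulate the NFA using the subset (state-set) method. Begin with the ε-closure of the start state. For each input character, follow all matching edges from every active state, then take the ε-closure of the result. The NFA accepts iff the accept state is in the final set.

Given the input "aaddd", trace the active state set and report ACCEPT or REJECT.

initial (ε-close {0}): {0,2,4}
'a' @ 1: {1,3}  [accepting]
'a' @ 2: {}  — dead — no transitions
rest 'ddd' ignored (set empty)
final: {}; accept 1 not in set

Answer: REJECT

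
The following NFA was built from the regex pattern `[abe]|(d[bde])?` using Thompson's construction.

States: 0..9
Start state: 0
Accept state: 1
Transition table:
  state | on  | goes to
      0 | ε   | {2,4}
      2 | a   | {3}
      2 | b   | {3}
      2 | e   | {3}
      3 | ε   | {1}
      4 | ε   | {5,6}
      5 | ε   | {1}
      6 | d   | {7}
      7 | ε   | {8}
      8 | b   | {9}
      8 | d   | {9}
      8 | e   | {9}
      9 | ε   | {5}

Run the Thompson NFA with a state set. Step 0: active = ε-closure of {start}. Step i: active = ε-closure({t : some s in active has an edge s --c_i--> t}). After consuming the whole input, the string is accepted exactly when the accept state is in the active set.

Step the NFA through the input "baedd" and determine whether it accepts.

start: ε-closure({0}) = {0,1,2,4,5,6}
'b' @ 1: {1,3}  (accept∈set)
'a' @ 2: {}  — no active states
rest 'edd' ignored (set empty)
after full input: {}  (accept=1 not in)

Answer: REJECT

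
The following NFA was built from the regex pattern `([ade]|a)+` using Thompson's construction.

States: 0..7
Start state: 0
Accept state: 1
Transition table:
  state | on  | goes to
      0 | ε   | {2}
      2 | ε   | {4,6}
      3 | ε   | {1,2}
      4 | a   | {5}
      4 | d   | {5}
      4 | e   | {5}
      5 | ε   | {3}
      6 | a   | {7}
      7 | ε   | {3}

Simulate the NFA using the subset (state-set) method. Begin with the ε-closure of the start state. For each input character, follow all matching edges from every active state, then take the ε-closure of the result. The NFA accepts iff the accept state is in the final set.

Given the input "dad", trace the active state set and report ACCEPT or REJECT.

Answer: ACCEPT

Derivation:
initial (ε-close {0}): {0,2,4,6}
'd' @ 1: {1,2,3,4,5,6}  [accepting]
'a' @ 2: {1,2,3,4,5,6,7}  [accepting]
'd' @ 3: {1,2,3,4,5,6}  [accepting]
final: {1,2,3,4,5,6}; accept 1 in set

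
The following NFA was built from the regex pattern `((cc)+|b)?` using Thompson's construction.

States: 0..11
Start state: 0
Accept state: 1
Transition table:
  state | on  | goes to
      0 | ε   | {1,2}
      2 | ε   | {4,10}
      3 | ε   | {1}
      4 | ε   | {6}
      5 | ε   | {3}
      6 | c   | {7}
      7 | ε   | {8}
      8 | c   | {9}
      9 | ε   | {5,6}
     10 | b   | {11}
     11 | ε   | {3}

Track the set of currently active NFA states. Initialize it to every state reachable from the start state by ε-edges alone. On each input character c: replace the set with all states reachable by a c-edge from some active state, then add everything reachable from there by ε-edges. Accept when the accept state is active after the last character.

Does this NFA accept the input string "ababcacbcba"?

initial (ε-close {0}): {0,1,2,4,6,10}
'a' @ 1: {}  — dead — no transitions
rest 'babcacbcba' ignored (set empty)
final: {}; accept 1 not in set

Answer: REJECT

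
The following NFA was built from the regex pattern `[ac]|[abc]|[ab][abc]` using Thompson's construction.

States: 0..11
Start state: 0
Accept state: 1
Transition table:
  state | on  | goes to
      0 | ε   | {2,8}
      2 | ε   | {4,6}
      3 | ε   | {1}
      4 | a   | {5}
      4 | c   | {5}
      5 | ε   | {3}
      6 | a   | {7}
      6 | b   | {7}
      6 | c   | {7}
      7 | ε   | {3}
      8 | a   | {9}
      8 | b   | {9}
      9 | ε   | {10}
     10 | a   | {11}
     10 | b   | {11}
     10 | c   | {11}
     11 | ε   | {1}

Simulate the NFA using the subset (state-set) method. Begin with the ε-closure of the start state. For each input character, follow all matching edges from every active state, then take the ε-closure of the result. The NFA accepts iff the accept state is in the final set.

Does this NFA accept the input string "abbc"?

start: ε-closure({0}) = {0,2,4,6,8}
'a' @ 1: {1,3,5,7,9,10}  ✓accept
'b' @ 2: {1,11}  ✓accept
'b' @ 3: {}  — no active states
rest 'c' ignored (set empty)
after full input: {}  (accept=1 not in)

Answer: REJECT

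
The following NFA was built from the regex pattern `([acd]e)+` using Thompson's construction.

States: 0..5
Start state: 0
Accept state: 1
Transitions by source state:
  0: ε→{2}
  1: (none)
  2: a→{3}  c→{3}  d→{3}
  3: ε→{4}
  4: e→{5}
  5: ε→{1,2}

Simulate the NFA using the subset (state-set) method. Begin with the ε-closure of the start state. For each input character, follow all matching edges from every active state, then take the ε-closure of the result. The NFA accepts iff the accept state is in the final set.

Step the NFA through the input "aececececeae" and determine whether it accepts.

Answer: ACCEPT

Derivation:
start: ε-closure({0}) = {0,2}
'a' @ 1: {3,4}
'e' @ 2: {1,2,5}  ✓accept
'c' @ 3: {3,4}
'e' @ 4: {1,2,5}  ✓accept
'c' @ 5: {3,4}
'e' @ 6: {1,2,5}  ✓accept
'c' @ 7: {3,4}
'e' @ 8: {1,2,5}  ✓accept
'c' @ 9: {3,4}
'e' @ 10: {1,2,5}  ✓accept
'a' @ 11: {3,4}
'e' @ 12: {1,2,5}  ✓accept
final: {1,2,5}; accept 1 in set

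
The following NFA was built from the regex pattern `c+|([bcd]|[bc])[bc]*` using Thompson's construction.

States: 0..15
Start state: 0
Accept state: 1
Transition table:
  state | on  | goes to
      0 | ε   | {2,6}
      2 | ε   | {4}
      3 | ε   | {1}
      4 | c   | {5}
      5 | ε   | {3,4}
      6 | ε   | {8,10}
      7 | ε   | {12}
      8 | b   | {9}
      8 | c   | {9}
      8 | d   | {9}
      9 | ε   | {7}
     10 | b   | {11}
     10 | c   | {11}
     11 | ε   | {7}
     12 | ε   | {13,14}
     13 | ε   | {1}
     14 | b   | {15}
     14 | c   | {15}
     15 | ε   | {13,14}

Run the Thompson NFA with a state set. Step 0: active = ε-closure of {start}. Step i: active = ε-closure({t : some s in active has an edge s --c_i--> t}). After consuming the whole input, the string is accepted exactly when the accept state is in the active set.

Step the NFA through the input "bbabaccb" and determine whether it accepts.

start: ε-closure({0}) = {0,2,4,6,8,10}
'b' @ 1: {1,7,9,11,12,13,14}  [accepting]
'b' @ 2: {1,13,14,15}  [accepting]
'a' @ 3: {}  — state set empty
rest 'baccb' ignored (set empty)
final: {}; accept 1 not in set

Answer: REJECT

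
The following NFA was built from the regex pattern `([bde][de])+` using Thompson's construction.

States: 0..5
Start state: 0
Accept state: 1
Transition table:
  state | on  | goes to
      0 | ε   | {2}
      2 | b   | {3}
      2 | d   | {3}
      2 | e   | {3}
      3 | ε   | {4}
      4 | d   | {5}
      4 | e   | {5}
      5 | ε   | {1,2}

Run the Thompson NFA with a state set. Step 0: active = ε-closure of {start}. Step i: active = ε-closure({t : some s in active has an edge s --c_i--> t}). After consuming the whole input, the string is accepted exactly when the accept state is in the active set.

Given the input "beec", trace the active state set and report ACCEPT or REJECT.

Answer: REJECT

Derivation:
start: ε-closure({0}) = {0,2}
'b' @ 1: {3,4}
'e' @ 2: {1,2,5}  [accepting]
'e' @ 3: {3,4}
'c' @ 4: {}  — state set empty
end set {} — state 1 not in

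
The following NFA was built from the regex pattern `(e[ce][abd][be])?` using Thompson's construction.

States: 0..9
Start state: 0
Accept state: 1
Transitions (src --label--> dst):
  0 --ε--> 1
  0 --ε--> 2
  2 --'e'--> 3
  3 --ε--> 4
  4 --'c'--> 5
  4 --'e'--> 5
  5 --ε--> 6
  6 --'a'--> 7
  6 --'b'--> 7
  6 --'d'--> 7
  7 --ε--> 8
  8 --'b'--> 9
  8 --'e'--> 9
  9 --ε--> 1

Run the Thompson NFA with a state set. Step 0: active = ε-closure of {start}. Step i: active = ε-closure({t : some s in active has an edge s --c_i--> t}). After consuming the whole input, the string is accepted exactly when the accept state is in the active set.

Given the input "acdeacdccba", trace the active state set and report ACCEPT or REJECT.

start: ε-closure({0}) = {0,1,2}
'a' @ 1: {}  — no active states
rest 'cdeacdccba' ignored (set empty)
end set {} — state 1 not in

Answer: REJECT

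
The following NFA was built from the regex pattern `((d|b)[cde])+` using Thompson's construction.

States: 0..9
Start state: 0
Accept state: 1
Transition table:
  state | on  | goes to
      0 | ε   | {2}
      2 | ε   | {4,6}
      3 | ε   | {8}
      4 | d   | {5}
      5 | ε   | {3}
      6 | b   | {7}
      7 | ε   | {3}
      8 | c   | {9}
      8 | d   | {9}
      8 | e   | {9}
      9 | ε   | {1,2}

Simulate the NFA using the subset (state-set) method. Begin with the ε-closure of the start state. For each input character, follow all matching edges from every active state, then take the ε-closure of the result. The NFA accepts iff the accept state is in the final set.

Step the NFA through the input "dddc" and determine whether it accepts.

S₀ = ε-closure({0}) = {0,2,4,6}
'd' @ 1: {3,5,8}
'd' @ 2: {1,2,4,6,9}  ✓accept
'd' @ 3: {3,5,8}
'c' @ 4: {1,2,4,6,9}  ✓accept
after full input: {1,2,4,6,9}  (accept=1 in)

Answer: ACCEPT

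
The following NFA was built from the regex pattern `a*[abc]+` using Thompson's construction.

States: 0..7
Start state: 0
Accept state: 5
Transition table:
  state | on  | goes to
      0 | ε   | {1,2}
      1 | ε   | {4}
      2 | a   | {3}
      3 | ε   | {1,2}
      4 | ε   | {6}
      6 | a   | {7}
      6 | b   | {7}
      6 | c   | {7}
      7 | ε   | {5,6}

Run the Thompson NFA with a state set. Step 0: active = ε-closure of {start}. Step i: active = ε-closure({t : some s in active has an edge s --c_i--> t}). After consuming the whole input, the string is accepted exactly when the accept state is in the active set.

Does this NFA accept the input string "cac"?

Answer: ACCEPT

Derivation:
start: ε-closure({0}) = {0,1,2,4,6}
'c' @ 1: {5,6,7}  [accepting]
'a' @ 2: {5,6,7}  [accepting]
'c' @ 3: {5,6,7}  [accepting]
end set {5,6,7} — state 5 in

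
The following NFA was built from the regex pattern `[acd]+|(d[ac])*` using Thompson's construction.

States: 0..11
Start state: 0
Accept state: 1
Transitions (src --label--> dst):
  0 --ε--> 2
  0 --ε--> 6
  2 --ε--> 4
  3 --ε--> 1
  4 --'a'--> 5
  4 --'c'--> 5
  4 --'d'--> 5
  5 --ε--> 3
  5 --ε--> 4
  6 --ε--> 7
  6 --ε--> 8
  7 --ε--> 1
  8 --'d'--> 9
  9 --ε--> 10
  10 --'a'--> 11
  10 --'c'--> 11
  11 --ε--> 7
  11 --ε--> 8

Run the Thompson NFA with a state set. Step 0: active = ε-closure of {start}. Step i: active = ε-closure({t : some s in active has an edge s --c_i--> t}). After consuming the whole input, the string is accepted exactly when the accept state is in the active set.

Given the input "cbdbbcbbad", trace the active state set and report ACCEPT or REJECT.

S₀ = ε-closure({0}) = {0,1,2,4,6,7,8}
'c' @ 1: {1,3,4,5}  (accept∈set)
'b' @ 2: {}  — state set empty
rest 'dbbcbbad' ignored (set empty)
end set {} — state 1 not in

Answer: REJECT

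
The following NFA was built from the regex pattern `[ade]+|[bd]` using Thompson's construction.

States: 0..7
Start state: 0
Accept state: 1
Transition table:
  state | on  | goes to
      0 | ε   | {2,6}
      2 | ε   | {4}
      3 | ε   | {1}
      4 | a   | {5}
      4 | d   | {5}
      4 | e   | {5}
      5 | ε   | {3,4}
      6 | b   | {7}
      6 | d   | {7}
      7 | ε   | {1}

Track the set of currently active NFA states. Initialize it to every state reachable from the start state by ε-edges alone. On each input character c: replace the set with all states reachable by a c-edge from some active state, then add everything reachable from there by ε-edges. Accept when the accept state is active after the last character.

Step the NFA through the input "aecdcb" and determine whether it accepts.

start: ε-closure({0}) = {0,2,4,6}
'a' @ 1: {1,3,4,5}  ✓accept
'e' @ 2: {1,3,4,5}  ✓accept
'c' @ 3: {}  — state set empty
rest 'dcb' ignored (set empty)
end set {} — state 1 not in

Answer: REJECT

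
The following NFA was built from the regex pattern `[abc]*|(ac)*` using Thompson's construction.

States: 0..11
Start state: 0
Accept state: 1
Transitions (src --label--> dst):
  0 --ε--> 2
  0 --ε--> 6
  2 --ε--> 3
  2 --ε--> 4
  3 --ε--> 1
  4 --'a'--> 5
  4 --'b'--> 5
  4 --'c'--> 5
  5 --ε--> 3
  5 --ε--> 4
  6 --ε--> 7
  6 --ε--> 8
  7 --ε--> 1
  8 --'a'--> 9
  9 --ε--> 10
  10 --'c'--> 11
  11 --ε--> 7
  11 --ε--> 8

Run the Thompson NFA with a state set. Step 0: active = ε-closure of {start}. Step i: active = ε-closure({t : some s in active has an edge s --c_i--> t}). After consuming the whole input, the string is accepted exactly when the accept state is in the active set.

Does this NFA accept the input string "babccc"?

Answer: ACCEPT

Derivation:
start: ε-closure({0}) = {0,1,2,3,4,6,7,8}
'b' @ 1: {1,3,4,5}  (accept∈set)
'a' @ 2: {1,3,4,5}  (accept∈set)
'b' @ 3: {1,3,4,5}  (accept∈set)
'c' @ 4: {1,3,4,5}  (accept∈set)
'c' @ 5: {1,3,4,5}  (accept∈set)
'c' @ 6: {1,3,4,5}  (accept∈set)
end set {1,3,4,5} — state 1 in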